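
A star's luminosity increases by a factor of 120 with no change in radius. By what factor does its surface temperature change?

P ∝ T⁴ ⇒ T ∝ P^(1/4), so T scales by (120)^(1/4) = 3.31.

factor ≈ 3.31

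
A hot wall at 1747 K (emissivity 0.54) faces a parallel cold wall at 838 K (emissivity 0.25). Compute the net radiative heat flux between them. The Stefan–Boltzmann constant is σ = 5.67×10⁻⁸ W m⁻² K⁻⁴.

q ≈ 1.03×10^5 W/m²

For two large parallel gray plates, q = σ(T₁⁴ − T₂⁴) / (1/ε₁ + 1/ε₂ − 1).
1/ε₁ + 1/ε₂ − 1 = 1/0.54 + 1/0.25 − 1 = 4.852.
T₁⁴ − T₂⁴ = 9.31×10^12 − 4.93×10^11 = 8.82×10^12 K⁴.
q = 5.67×10⁻⁸ × 8.82×10^12 / 4.852 = 1.03×10^5 W/m².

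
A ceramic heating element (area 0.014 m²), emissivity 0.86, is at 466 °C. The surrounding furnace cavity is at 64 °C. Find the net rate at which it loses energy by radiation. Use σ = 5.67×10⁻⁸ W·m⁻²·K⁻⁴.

Convert: 466 °C = 739 K; 64 °C = 337 K.
Q = εσA(T⁴ − T_s⁴). T⁴ − T_s⁴ = (739)⁴ − (337)⁴ = 2.98×10^11 − 1.29×10^10 = 2.85×10^11 K⁴.
Q = 0.86 × 5.67×10⁻⁸ × 0.0140 × 2.85×10^11 = 195 W.

Q ≈ 195 W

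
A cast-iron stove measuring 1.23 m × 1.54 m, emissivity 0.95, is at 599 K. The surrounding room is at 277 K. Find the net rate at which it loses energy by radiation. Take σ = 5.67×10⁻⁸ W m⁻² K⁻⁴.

A = 1.23 × 1.54 = 1.89 m².
Q = εσA(T⁴ − T_s⁴). T⁴ − T_s⁴ = (599)⁴ − (277)⁴ = 1.29×10^11 − 5.89×10^9 = 1.23×10^11 K⁴.
Q = 0.95 × 5.67×10⁻⁸ × 1.89 × 1.23×10^11 = 12500 W.

Q ≈ 12500 W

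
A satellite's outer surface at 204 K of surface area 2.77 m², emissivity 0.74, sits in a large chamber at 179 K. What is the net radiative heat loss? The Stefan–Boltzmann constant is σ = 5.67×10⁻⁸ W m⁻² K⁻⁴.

Q = εσA(T⁴ − T_s⁴). T⁴ − T_s⁴ = (204)⁴ − (179)⁴ = 1.73×10^9 − 1.03×10^9 = 7.05×10^8 K⁴.
Q = 0.74 × 5.67×10⁻⁸ × 2.77 × 7.05×10^8 = 82.0 W.

Q ≈ 82.0 W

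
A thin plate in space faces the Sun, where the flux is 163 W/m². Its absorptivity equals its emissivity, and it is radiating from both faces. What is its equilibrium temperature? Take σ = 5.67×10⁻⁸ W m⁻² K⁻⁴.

T ≈ 195 K

Absorbed flux αS = emitted flux 2εσT⁴ per unit area; with α = ε this gives T = (S/2σ)^(1/4).
T = (163 / (2 × 5.67×10⁻⁸))^(1/4) = (1.44×10^9)^(1/4).
T = 195 K.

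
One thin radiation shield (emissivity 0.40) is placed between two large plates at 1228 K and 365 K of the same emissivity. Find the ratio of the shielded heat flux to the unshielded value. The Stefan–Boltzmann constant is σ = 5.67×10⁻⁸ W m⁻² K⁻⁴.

ratio ≈ 0.500

With N identical shields there are N+1 = 2 gaps in series, each with the same radiative resistance, so the flux falls to 1/(N+1) of its unshielded value.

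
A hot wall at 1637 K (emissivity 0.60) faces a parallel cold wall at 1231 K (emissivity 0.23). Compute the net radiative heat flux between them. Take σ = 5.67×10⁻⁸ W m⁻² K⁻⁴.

For two large parallel gray plates, q = σ(T₁⁴ − T₂⁴) / (1/ε₁ + 1/ε₂ − 1).
1/ε₁ + 1/ε₂ − 1 = 1/0.60 + 1/0.23 − 1 = 5.014.
T₁⁴ − T₂⁴ = 7.18×10^12 − 2.30×10^12 = 4.88×10^12 K⁴.
q = 5.67×10⁻⁸ × 4.88×10^12 / 5.014 = 55200 W/m².

q ≈ 55200 W/m²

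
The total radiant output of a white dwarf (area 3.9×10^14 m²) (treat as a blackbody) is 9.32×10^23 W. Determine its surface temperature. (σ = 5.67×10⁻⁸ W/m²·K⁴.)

From P = σAT⁴, T = (P / σA)^(1/4) = (9.32×10^23 / (5.67×10⁻⁸ × 3.90×10^14))^(1/4).
T = (4.21×10^16)^(1/4) = 14300 K.

T ≈ 14300 K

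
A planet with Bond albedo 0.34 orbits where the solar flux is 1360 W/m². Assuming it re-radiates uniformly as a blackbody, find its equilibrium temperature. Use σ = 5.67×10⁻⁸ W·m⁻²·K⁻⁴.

T ≈ 251 K

Power absorbed = (1−a)S·πR²; power emitted = 4πR²σT⁴. Equating and cancelling πR²:
T = ((1−a)S / 4σ)^(1/4) = (898 / (4 × 5.67×10⁻⁸))^(1/4) = (3.96×10^9)^(1/4).
T = 251 K.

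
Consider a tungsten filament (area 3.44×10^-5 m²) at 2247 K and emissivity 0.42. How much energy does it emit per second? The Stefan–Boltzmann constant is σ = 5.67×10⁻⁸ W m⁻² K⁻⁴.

P = εσAT⁴ = 0.42 × 5.67×10⁻⁸ × 3.44×10^-5 × (2247)⁴ = 0.42 × 5.67×10⁻⁸ × 3.44×10^-5 × 2.55×10^13.
P = 20.9 W.

P ≈ 20.9 W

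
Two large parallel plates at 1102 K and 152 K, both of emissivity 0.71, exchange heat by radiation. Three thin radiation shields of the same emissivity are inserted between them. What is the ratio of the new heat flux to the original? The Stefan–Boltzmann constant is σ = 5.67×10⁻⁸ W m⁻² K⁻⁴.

With N identical shields there are N+1 = 4 gaps in series, each with the same radiative resistance, so the flux falls to 1/(N+1) of its unshielded value.

ratio ≈ 0.250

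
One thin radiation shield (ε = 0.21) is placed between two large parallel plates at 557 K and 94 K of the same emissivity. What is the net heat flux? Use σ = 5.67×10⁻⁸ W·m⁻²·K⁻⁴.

Each of the 2 gaps contributes resistance (2/ε − 1) = 2/0.21 − 1 = 8.524; total = 17.05.
q = σ(T₁⁴ − T₂⁴) / 17.05 = 5.67×10⁻⁸ × 9.62×10^10 / 17.05 = 320 W/m².

q ≈ 320 W/m²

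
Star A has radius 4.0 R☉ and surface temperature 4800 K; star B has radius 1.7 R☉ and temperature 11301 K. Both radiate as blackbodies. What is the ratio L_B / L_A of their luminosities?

L_B/L_A ≈ 5.55

L = 4πR²σT⁴ ∝ R²T⁴, so L_B/L_A = (1.7/4.0)² × (11301/4800)⁴ = 0.181 × 30.7 = 5.55.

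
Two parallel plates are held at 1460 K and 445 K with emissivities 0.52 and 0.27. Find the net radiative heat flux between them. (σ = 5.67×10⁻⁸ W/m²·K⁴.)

For two large parallel gray plates, q = σ(T₁⁴ − T₂⁴) / (1/ε₁ + 1/ε₂ − 1).
1/ε₁ + 1/ε₂ − 1 = 1/0.52 + 1/0.27 − 1 = 4.627.
T₁⁴ − T₂⁴ = 4.54×10^12 − 3.92×10^10 = 4.50×10^12 K⁴.
q = 5.67×10⁻⁸ × 4.50×10^12 / 4.627 = 55200 W/m².

q ≈ 55200 W/m²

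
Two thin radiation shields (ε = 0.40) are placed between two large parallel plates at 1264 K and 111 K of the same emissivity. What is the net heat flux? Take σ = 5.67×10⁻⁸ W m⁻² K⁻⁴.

Each of the 3 gaps contributes resistance (2/ε − 1) = 2/0.40 − 1 = 4.000; total = 12.00.
q = σ(T₁⁴ − T₂⁴) / 12.00 = 5.67×10⁻⁸ × 2.55×10^12 / 12.00 = 12100 W/m².

q ≈ 12100 W/m²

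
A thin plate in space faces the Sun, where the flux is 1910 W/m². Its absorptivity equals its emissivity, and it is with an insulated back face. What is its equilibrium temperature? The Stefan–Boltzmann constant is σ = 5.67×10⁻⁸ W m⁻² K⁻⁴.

Absorbed flux αS = emitted flux εσT⁴ (one radiating face); with α = ε, T = (S/σ)^(1/4).
T = (1910 / 5.67×10⁻⁸)^(1/4) = (3.37×10^10)^(1/4).
T = 428 K.

T ≈ 428 K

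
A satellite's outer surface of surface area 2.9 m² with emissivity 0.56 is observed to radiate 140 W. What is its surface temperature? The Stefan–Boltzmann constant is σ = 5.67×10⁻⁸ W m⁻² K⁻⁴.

T ≈ 197 K

From P = εσAT⁴, T = (P / εσA)^(1/4) = (140 / (0.56 × 5.67×10⁻⁸ × 2.90))^(1/4).
T = (1.52×10^9)^(1/4) = 197 K.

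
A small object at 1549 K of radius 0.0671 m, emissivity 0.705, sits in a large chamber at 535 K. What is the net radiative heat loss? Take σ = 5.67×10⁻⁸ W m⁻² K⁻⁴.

Q ≈ 12800 W

A = 4πr² = 4π × (0.0671)² = 0.0566 m².
Q = εσA(T⁴ − T_s⁴). T⁴ − T_s⁴ = (1549)⁴ − (535)⁴ = 5.76×10^12 − 8.19×10^10 = 5.68×10^12 K⁴.
Q = 0.705 × 5.67×10⁻⁸ × 0.0566 × 5.68×10^12 = 12800 W.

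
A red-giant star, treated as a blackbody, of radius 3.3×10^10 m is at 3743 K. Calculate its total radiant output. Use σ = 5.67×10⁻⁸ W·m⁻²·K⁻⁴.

A = 4πr² = 4π × (3.3×10^10)² = 1.37×10^22 m².
P = σAT⁴ = 5.67×10⁻⁸ × 1.37×10^22 × (3743)⁴ = 5.67×10⁻⁸ × 1.37×10^22 × 1.96×10^14.
P = 1.52×10^29 W.

P ≈ 1.52×10^29 W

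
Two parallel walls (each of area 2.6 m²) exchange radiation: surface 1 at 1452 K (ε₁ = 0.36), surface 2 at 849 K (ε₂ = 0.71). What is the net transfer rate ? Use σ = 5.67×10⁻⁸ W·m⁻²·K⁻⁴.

For two large parallel gray plates, q = σ(T₁⁴ − T₂⁴) / (1/ε₁ + 1/ε₂ − 1).
1/ε₁ + 1/ε₂ − 1 = 1/0.36 + 1/0.71 − 1 = 3.186.
T₁⁴ − T₂⁴ = 4.44×10^12 − 5.20×10^11 = 3.93×10^12 K⁴.
q = 5.67×10⁻⁸ × 3.93×10^12 / 3.186 = 69900 W/m².
Q = q·A = 69900 × 2.6 = 1.82×10^5 W.

Q ≈ 1.82×10^5 W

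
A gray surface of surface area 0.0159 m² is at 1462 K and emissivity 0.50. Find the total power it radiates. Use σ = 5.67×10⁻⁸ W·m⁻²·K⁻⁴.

P = εσAT⁴ = 0.50 × 5.67×10⁻⁸ × 0.0159 × (1462)⁴ = 0.50 × 5.67×10⁻⁸ × 0.0159 × 4.57×10^12.
P = 2060 W.

P ≈ 2060 W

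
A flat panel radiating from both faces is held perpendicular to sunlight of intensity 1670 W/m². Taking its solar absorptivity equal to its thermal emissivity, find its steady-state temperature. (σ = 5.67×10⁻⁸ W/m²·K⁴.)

Absorbed flux αS = emitted flux 2εσT⁴ per unit area; with α = ε this gives T = (S/2σ)^(1/4).
T = (1670 / (2 × 5.67×10⁻⁸))^(1/4) = (1.47×10^10)^(1/4).
T = 348 K.

T ≈ 348 K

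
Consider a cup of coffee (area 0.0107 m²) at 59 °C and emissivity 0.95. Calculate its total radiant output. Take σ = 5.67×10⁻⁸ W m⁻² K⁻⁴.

59 °C = 332 K.
P = εσAT⁴ = 0.95 × 5.67×10⁻⁸ × 0.0107 × (332)⁴ = 0.95 × 5.67×10⁻⁸ × 0.0107 × 1.21×10^10.
P = 7.00 W.

P ≈ 7.00 W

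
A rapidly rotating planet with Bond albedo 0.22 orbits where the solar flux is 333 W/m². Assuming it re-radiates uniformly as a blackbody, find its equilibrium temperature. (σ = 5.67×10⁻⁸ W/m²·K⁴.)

Power absorbed = (1−a)S·πR²; power emitted = 4πR²σT⁴. Equating and cancelling πR²:
T = ((1−a)S / 4σ)^(1/4) = (260 / (4 × 5.67×10⁻⁸))^(1/4) = (1.15×10^9)^(1/4).
T = 184 K.

T ≈ 184 K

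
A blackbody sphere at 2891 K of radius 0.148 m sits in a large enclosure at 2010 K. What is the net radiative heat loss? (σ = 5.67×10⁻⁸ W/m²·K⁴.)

Q ≈ 8.35×10^5 W

A = 4πr² = 4π × (0.148)² = 0.275 m².
Q = σA(T⁴ − T_s⁴). T⁴ − T_s⁴ = (2891)⁴ − (2010)⁴ = 6.99×10^13 − 1.63×10^13 = 5.35×10^13 K⁴.
Q = 5.67×10⁻⁸ × 0.275 × 5.35×10^13 = 8.35×10^5 W.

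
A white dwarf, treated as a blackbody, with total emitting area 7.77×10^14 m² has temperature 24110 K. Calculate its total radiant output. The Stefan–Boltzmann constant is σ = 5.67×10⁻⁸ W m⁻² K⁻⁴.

P = σAT⁴ = 5.67×10⁻⁸ × 7.77×10^14 × (24110)⁴ = 5.67×10⁻⁸ × 7.77×10^14 × 3.38×10^17.
P = 1.49×10^25 W.

P ≈ 1.49×10^25 W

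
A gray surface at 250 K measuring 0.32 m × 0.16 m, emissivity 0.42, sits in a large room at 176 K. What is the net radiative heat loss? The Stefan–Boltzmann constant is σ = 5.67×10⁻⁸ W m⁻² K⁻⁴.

A = 0.32 × 0.16 = 0.0512 m².
Q = εσA(T⁴ − T_s⁴). T⁴ − T_s⁴ = (250)⁴ − (176)⁴ = 3.91×10^9 − 9.60×10^8 = 2.95×10^9 K⁴.
Q = 0.42 × 5.67×10⁻⁸ × 0.0512 × 2.95×10^9 = 3.59 W.

Q ≈ 3.59 W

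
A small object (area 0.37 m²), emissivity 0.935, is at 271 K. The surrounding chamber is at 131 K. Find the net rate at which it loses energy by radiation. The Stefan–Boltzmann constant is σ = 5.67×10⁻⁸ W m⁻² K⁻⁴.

Q = εσA(T⁴ − T_s⁴). T⁴ − T_s⁴ = (271)⁴ − (131)⁴ = 5.39×10^9 − 2.94×10^8 = 5.10×10^9 K⁴.
Q = 0.935 × 5.67×10⁻⁸ × 0.370 × 5.10×10^9 = 100 W.

Q ≈ 100 W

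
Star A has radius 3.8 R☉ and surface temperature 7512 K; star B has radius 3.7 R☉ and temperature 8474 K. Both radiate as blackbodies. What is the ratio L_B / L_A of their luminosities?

L = 4πR²σT⁴ ∝ R²T⁴, so L_B/L_A = (3.7/3.8)² × (8474/7512)⁴ = 0.948 × 1.62 = 1.54.

L_B/L_A ≈ 1.54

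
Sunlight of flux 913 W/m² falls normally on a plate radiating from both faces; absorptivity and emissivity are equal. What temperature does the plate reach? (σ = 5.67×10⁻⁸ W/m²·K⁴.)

Absorbed flux αS = emitted flux 2εσT⁴ per unit area; with α = ε this gives T = (S/2σ)^(1/4).
T = (913 / (2 × 5.67×10⁻⁸))^(1/4) = (8.05×10^9)^(1/4).
T = 300 K.

T ≈ 300 K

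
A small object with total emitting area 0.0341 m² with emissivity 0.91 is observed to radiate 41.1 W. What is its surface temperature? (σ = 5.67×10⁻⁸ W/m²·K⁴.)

T ≈ 391 K

From P = εσAT⁴, T = (P / εσA)^(1/4) = (41.1 / (0.91 × 5.67×10⁻⁸ × 0.0341))^(1/4).
T = (2.34×10^10)^(1/4) = 391 K.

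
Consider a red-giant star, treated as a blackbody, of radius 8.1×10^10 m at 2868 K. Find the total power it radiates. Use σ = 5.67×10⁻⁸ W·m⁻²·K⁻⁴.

A = 4πr² = 4π × (8.1×10^10)² = 8.24×10^22 m².
P = σAT⁴ = 5.67×10⁻⁸ × 8.24×10^22 × (2868)⁴ = 5.67×10⁻⁸ × 8.24×10^22 × 6.77×10^13.
P = 3.16×10^29 W.

P ≈ 3.16×10^29 W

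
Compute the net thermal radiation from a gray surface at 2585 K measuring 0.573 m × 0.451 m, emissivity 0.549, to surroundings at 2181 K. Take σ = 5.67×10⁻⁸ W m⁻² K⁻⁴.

Q ≈ 1.77×10^5 W

A = 0.573 × 0.451 = 0.258 m².
Q = εσA(T⁴ − T_s⁴). T⁴ − T_s⁴ = (2585)⁴ − (2181)⁴ = 4.47×10^13 − 2.26×10^13 = 2.20×10^13 K⁴.
Q = 0.549 × 5.67×10⁻⁸ × 0.258 × 2.20×10^13 = 1.77×10^5 W.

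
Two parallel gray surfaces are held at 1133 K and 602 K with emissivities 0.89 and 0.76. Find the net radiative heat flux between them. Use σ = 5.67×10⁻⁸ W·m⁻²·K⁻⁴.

q ≈ 59700 W/m²

For two large parallel gray plates, q = σ(T₁⁴ − T₂⁴) / (1/ε₁ + 1/ε₂ − 1).
1/ε₁ + 1/ε₂ − 1 = 1/0.89 + 1/0.76 − 1 = 1.439.
T₁⁴ − T₂⁴ = 1.65×10^12 − 1.31×10^11 = 1.52×10^12 K⁴.
q = 5.67×10⁻⁸ × 1.52×10^12 / 1.439 = 59700 W/m².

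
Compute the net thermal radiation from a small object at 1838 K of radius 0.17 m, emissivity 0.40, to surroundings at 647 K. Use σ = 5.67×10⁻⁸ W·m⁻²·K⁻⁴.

A = 4πr² = 4π × (0.17)² = 0.363 m².
Q = εσA(T⁴ − T_s⁴). T⁴ − T_s⁴ = (1838)⁴ − (647)⁴ = 1.14×10^13 − 1.75×10^11 = 1.12×10^13 K⁴.
Q = 0.40 × 5.67×10⁻⁸ × 0.363 × 1.12×10^13 = 92600 W.

Q ≈ 92600 W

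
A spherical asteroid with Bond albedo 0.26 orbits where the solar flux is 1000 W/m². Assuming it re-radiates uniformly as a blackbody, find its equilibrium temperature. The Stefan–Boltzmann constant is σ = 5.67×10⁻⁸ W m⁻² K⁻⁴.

T ≈ 239 K

Power absorbed = (1−a)S·πR²; power emitted = 4πR²σT⁴. Equating and cancelling πR²:
T = ((1−a)S / 4σ)^(1/4) = (740 / (4 × 5.67×10⁻⁸))^(1/4) = (3.26×10^9)^(1/4).
T = 239 K.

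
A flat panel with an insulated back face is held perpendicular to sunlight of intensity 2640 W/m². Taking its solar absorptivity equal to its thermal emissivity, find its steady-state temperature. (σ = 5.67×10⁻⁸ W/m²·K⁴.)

Absorbed flux αS = emitted flux εσT⁴ (one radiating face); with α = ε, T = (S/σ)^(1/4).
T = (2640 / 5.67×10⁻⁸)^(1/4) = (4.66×10^10)^(1/4).
T = 465 K.

T ≈ 465 K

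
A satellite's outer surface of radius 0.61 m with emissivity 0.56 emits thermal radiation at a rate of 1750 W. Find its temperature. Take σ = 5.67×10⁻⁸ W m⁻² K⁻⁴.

T ≈ 329 K

A = 4πr² = 4π × (0.61)² = 4.68 m².
From P = εσAT⁴, T = (P / εσA)^(1/4) = (1750 / (0.56 × 5.67×10⁻⁸ × 4.68))^(1/4).
T = (1.18×10^10)^(1/4) = 329 K.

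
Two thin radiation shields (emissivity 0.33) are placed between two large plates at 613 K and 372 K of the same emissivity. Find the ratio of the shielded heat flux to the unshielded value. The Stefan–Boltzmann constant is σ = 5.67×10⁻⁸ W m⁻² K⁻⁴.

ratio ≈ 0.333

With N identical shields there are N+1 = 3 gaps in series, each with the same radiative resistance, so the flux falls to 1/(N+1) of its unshielded value.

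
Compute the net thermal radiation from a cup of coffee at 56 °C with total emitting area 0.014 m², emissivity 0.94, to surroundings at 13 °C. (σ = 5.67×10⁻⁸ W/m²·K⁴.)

Q ≈ 3.75 W

Convert: 56 °C = 329 K; 13 °C = 286 K.
Q = εσA(T⁴ − T_s⁴). T⁴ − T_s⁴ = (329)⁴ − (286)⁴ = 1.17×10^10 − 6.69×10^9 = 5.03×10^9 K⁴.
Q = 0.94 × 5.67×10⁻⁸ × 0.0140 × 5.03×10^9 = 3.75 W.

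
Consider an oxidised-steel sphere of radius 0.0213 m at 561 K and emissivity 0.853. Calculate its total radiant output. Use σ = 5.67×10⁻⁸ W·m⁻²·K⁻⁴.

P ≈ 27.3 W

A = 4πr² = 4π × (0.0213)² = 5.70×10^-3 m².
Stefan–Boltzmann: P = εσAT⁴ = 0.853 × 5.67×10⁻⁸ × 5.70×10^-3 × (561)⁴ = 0.853 × 5.67×10⁻⁸ × 5.70×10^-3 × 9.90×10^10.
P = 27.3 W.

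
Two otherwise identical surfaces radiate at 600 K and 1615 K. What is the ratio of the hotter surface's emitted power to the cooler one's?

P ∝ T⁴, so the ratio is (1615/600)⁴ = (2.692)⁴ = 52.5.

ratio ≈ 52.5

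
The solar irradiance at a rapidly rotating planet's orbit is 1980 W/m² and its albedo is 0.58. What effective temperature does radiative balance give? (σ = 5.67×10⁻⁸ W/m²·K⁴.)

T ≈ 246 K

Power absorbed = (1−a)S·πR²; power emitted = 4πR²σT⁴. Equating and cancelling πR²:
T = ((1−a)S / 4σ)^(1/4) = (832 / (4 × 5.67×10⁻⁸))^(1/4) = (3.67×10^9)^(1/4).
T = 246 K.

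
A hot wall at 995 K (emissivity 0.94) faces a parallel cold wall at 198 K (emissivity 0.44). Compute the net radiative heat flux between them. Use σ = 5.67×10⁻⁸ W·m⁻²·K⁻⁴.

For two large parallel gray plates, q = σ(T₁⁴ − T₂⁴) / (1/ε₁ + 1/ε₂ − 1).
1/ε₁ + 1/ε₂ − 1 = 1/0.94 + 1/0.44 − 1 = 2.337.
T₁⁴ − T₂⁴ = 9.80×10^11 − 1.54×10^9 = 9.79×10^11 K⁴.
q = 5.67×10⁻⁸ × 9.79×10^11 / 2.337 = 23700 W/m².

q ≈ 23700 W/m²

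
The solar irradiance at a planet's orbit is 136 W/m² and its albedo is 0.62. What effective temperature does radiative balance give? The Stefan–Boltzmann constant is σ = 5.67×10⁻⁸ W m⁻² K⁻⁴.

T ≈ 123 K

Power absorbed = (1−a)S·πR²; power emitted = 4πR²σT⁴. Equating and cancelling πR²:
T = ((1−a)S / 4σ)^(1/4) = (51.7 / (4 × 5.67×10⁻⁸))^(1/4) = (2.28×10^8)^(1/4).
T = 123 K.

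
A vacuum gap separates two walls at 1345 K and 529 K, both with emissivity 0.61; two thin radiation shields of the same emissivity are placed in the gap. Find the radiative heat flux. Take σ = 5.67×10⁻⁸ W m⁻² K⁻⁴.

q ≈ 26500 W/m²

Each of the 3 gaps contributes resistance (2/ε − 1) = 2/0.61 − 1 = 2.279; total = 6.836.
q = σ(T₁⁴ − T₂⁴) / 6.836 = 5.67×10⁻⁸ × 3.19×10^12 / 6.836 = 26500 W/m².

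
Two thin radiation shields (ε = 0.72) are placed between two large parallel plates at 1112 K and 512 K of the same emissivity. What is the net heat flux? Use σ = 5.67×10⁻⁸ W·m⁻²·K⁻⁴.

q ≈ 15500 W/m²

Each of the 3 gaps contributes resistance (2/ε − 1) = 2/0.72 − 1 = 1.778; total = 5.333.
q = σ(T₁⁴ − T₂⁴) / 5.333 = 5.67×10⁻⁸ × 1.46×10^12 / 5.333 = 15500 W/m².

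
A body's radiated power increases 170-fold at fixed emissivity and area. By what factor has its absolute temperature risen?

factor ≈ 3.61

P ∝ T⁴ ⇒ T ∝ P^(1/4), so T scales by (170)^(1/4) = 3.61.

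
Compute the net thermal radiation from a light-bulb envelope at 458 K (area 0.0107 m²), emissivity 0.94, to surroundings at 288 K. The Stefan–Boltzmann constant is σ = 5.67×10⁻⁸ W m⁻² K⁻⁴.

Q ≈ 21.2 W

Q = εσA(T⁴ − T_s⁴). T⁴ − T_s⁴ = (458)⁴ − (288)⁴ = 4.40×10^10 − 6.88×10^9 = 3.71×10^10 K⁴.
Q = 0.94 × 5.67×10⁻⁸ × 0.0107 × 3.71×10^10 = 21.2 W.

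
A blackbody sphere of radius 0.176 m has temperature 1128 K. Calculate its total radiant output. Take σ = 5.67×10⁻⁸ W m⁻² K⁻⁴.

P ≈ 35700 W

A = 4πr² = 4π × (0.176)² = 0.389 m².
P = σAT⁴ = 5.67×10⁻⁸ × 0.389 × (1128)⁴ = 5.67×10⁻⁸ × 0.389 × 1.62×10^12.
P = 35700 W.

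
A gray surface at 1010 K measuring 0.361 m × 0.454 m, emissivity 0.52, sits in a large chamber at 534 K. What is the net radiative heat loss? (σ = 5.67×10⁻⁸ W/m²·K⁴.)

A = 0.361 × 0.454 = 0.164 m².
Q = εσA(T⁴ − T_s⁴). T⁴ − T_s⁴ = (1010)⁴ − (534)⁴ = 1.04×10^12 − 8.13×10^10 = 9.59×10^11 K⁴.
Q = 0.52 × 5.67×10⁻⁸ × 0.164 × 9.59×10^11 = 4640 W.

Q ≈ 4640 W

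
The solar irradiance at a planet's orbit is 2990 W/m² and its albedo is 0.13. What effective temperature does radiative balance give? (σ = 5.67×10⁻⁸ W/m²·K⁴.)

Power absorbed = (1−a)S·πR²; power emitted = 4πR²σT⁴. Equating and cancelling πR²:
T = ((1−a)S / 4σ)^(1/4) = (2600 / (4 × 5.67×10⁻⁸))^(1/4) = (1.15×10^10)^(1/4).
T = 327 K.

T ≈ 327 K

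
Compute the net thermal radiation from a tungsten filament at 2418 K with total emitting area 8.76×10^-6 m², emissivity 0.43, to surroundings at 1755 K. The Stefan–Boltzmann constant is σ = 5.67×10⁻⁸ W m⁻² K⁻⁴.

Q = εσA(T⁴ − T_s⁴). T⁴ − T_s⁴ = (2418)⁴ − (1755)⁴ = 3.42×10^13 − 9.49×10^12 = 2.47×10^13 K⁴.
Q = 0.43 × 5.67×10⁻⁸ × 8.76×10^-6 × 2.47×10^13 = 5.27 W.

Q ≈ 5.27 W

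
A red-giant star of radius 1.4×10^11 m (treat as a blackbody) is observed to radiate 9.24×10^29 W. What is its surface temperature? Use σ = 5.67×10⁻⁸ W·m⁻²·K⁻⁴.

A = 4πr² = 4π × (1.4×10^11)² = 2.46×10^23 m².
From P = σAT⁴, T = (P / σA)^(1/4) = (9.24×10^29 / (5.67×10⁻⁸ × 2.46×10^23))^(1/4).
T = (6.62×10^13)^(1/4) = 2850 K.

T ≈ 2850 K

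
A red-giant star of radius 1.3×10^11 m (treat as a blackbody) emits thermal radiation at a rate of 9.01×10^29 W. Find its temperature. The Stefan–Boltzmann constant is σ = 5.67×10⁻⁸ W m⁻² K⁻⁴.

A = 4πr² = 4π × (1.3×10^11)² = 2.12×10^23 m².
From P = σAT⁴, T = (P / σA)^(1/4) = (9.01×10^29 / (5.67×10⁻⁸ × 2.12×10^23))^(1/4).
T = (7.48×10^13)^(1/4) = 2940 K.

T ≈ 2940 K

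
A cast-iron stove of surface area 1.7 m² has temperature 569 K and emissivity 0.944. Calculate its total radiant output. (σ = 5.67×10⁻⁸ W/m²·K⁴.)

P ≈ 9540 W

P = εσAT⁴ = 0.944 × 5.67×10⁻⁸ × 1.70 × (569)⁴ = 0.944 × 5.67×10⁻⁸ × 1.70 × 1.05×10^11.
P = 9540 W.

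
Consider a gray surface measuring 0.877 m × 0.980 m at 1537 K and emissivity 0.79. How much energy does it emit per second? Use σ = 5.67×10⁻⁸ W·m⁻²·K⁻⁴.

A = 0.877 × 0.980 = 0.859 m².
P = εσAT⁴ = 0.79 × 5.67×10⁻⁸ × 0.859 × (1537)⁴ = 0.79 × 5.67×10⁻⁸ × 0.859 × 5.58×10^12.
P = 2.15×10^5 W.

P ≈ 2.15×10^5 W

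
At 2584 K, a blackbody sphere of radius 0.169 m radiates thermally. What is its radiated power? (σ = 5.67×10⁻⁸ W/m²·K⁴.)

P ≈ 9.07×10^5 W

A = 4πr² = 4π × (0.169)² = 0.359 m².
P = σAT⁴ = 5.67×10⁻⁸ × 0.359 × (2584)⁴ = 5.67×10⁻⁸ × 0.359 × 4.46×10^13.
P = 9.07×10^5 W.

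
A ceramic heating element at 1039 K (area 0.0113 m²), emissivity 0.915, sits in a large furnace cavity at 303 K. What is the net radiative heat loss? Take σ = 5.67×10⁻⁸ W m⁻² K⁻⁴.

Q = εσA(T⁴ − T_s⁴). T⁴ − T_s⁴ = (1039)⁴ − (303)⁴ = 1.17×10^12 − 8.43×10^9 = 1.16×10^12 K⁴.
Q = 0.915 × 5.67×10⁻⁸ × 0.0113 × 1.16×10^12 = 678 W.

Q ≈ 678 W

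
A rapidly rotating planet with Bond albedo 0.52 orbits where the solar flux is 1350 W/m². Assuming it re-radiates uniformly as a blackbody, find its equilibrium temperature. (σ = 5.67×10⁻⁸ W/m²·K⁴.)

T ≈ 231 K

Power absorbed = (1−a)S·πR²; power emitted = 4πR²σT⁴. Equating and cancelling πR²:
T = ((1−a)S / 4σ)^(1/4) = (648 / (4 × 5.67×10⁻⁸))^(1/4) = (2.86×10^9)^(1/4).
T = 231 K.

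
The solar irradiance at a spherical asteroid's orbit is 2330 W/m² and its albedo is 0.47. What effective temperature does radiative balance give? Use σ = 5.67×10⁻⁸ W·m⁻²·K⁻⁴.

T ≈ 272 K

Power absorbed = (1−a)S·πR²; power emitted = 4πR²σT⁴. Equating and cancelling πR²:
T = ((1−a)S / 4σ)^(1/4) = (1230 / (4 × 5.67×10⁻⁸))^(1/4) = (5.44×10^9)^(1/4).
T = 272 K.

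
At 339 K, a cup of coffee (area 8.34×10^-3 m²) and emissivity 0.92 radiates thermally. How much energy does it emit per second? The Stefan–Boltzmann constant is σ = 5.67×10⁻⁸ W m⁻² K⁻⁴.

P ≈ 5.75 W

Stefan–Boltzmann: P = εσAT⁴ = 0.92 × 5.67×10⁻⁸ × 8.34×10^-3 × (339)⁴ = 0.92 × 5.67×10⁻⁸ × 8.34×10^-3 × 1.32×10^10.
P = 5.75 W.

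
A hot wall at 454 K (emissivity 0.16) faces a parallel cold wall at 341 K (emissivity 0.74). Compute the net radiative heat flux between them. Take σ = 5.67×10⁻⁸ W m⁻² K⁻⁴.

For two large parallel gray plates, q = σ(T₁⁴ − T₂⁴) / (1/ε₁ + 1/ε₂ − 1).
1/ε₁ + 1/ε₂ − 1 = 1/0.16 + 1/0.74 − 1 = 6.601.
T₁⁴ − T₂⁴ = 4.25×10^10 − 1.35×10^10 = 2.90×10^10 K⁴.
q = 5.67×10⁻⁸ × 2.90×10^10 / 6.601 = 249 W/m².

q ≈ 249 W/m²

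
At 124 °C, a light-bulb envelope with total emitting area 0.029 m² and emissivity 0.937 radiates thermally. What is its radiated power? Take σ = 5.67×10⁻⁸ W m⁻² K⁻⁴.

124 °C = 397 K.
P = εσAT⁴ = 0.937 × 5.67×10⁻⁸ × 0.0290 × (397)⁴ = 0.937 × 5.67×10⁻⁸ × 0.0290 × 2.48×10^10.
P = 38.3 W.

P ≈ 38.3 W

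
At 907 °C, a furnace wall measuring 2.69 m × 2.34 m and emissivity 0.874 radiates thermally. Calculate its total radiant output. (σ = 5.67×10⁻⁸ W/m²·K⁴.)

A = 2.69 × 2.34 = 6.29 m².
907 °C = 1180 K.
Stefan–Boltzmann: P = εσAT⁴ = 0.874 × 5.67×10⁻⁸ × 6.29 × (1180)⁴ = 0.874 × 5.67×10⁻⁸ × 6.29 × 1.94×10^12.
P = 6.05×10^5 W.

P ≈ 6.05×10^5 W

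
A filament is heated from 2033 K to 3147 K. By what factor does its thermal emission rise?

ratio ≈ 5.74

P ∝ T⁴, so the ratio is (3147/2033)⁴ = (1.548)⁴ = 5.74.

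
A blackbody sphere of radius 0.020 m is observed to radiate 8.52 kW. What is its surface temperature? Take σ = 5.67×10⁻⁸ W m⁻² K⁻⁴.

A = 4πr² = 4π × (0.020)² = 5.03×10^-3 m².
From P = σAT⁴, T = (P / σA)^(1/4) = (8520 / (5.67×10⁻⁸ × 5.03×10^-3))^(1/4).
T = (2.99×10^13)^(1/4) = 2340 K.

T ≈ 2340 K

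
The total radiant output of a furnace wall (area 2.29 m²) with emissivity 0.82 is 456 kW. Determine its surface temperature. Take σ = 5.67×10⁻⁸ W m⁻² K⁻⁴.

From P = εσAT⁴, T = (P / εσA)^(1/4) = (4.56×10^5 / (0.82 × 5.67×10⁻⁸ × 2.29))^(1/4).
T = (4.28×10^12)^(1/4) = 1440 K.

T ≈ 1440 K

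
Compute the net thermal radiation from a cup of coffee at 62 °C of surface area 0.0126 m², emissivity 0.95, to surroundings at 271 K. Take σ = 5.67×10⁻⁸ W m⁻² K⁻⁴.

Q ≈ 4.89 W

Convert: 62 °C = 335 K.
Q = εσA(T⁴ − T_s⁴). T⁴ − T_s⁴ = (335)⁴ − (271)⁴ = 1.26×10^10 − 5.39×10^9 = 7.20×10^9 K⁴.
Q = 0.95 × 5.67×10⁻⁸ × 0.0126 × 7.20×10^9 = 4.89 W.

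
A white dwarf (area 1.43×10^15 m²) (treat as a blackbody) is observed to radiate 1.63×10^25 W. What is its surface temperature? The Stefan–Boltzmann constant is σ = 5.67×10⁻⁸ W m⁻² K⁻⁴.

From P = σAT⁴, T = (P / σA)^(1/4) = (1.63×10^25 / (5.67×10⁻⁸ × 1.43×10^15))^(1/4).
T = (2.01×10^17)^(1/4) = 21200 K.

T ≈ 21200 K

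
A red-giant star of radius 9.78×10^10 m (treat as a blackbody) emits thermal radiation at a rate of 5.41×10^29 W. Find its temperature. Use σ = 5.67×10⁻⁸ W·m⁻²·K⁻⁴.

A = 4πr² = 4π × (9.78×10^10)² = 1.20×10^23 m².
From P = σAT⁴, T = (P / σA)^(1/4) = (5.41×10^29 / (5.67×10⁻⁸ × 1.20×10^23))^(1/4).
T = (7.94×10^13)^(1/4) = 2980 K.

T ≈ 2980 K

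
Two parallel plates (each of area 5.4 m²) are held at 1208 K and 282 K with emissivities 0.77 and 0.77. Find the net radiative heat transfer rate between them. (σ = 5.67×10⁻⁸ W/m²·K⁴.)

Q ≈ 4.07×10^5 W

For two large parallel gray plates, q = σ(T₁⁴ − T₂⁴) / (1/ε₁ + 1/ε₂ − 1).
1/ε₁ + 1/ε₂ − 1 = 1/0.77 + 1/0.77 − 1 = 1.597.
T₁⁴ − T₂⁴ = 2.13×10^12 − 6.32×10^9 = 2.12×10^12 K⁴.
q = 5.67×10⁻⁸ × 2.12×10^12 / 1.597 = 75400 W/m².
Q = q·A = 75400 × 5.4 = 4.07×10^5 W.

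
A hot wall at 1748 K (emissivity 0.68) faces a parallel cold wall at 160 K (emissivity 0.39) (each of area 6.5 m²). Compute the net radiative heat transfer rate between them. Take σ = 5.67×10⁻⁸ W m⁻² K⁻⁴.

Q ≈ 1.13×10^6 W

For two large parallel gray plates, q = σ(T₁⁴ − T₂⁴) / (1/ε₁ + 1/ε₂ − 1).
1/ε₁ + 1/ε₂ − 1 = 1/0.68 + 1/0.39 − 1 = 3.035.
T₁⁴ − T₂⁴ = 9.34×10^12 − 6.55×10^8 = 9.34×10^12 K⁴.
q = 5.67×10⁻⁸ × 9.34×10^12 / 3.035 = 1.74×10^5 W/m².
Q = q·A = 1.74×10^5 × 6.5 = 1.13×10^6 W.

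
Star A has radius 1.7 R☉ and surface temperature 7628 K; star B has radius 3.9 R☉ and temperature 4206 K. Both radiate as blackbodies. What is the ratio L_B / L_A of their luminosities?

L_B/L_A ≈ 0.486

L = 4πR²σT⁴ ∝ R²T⁴, so L_B/L_A = (3.9/1.7)² × (4206/7628)⁴ = 5.26 × 0.0924 = 0.486.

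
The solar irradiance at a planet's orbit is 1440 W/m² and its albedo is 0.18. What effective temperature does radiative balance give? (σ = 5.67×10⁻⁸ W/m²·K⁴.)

T ≈ 269 K

Power absorbed = (1−a)S·πR²; power emitted = 4πR²σT⁴. Equating and cancelling πR²:
T = ((1−a)S / 4σ)^(1/4) = (1180 / (4 × 5.67×10⁻⁸))^(1/4) = (5.21×10^9)^(1/4).
T = 269 K.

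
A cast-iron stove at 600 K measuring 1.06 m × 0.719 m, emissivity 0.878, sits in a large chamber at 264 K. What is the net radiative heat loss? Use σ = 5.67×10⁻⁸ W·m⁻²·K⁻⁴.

Q ≈ 4730 W

A = 1.06 × 0.719 = 0.762 m².
Q = εσA(T⁴ − T_s⁴). T⁴ − T_s⁴ = (600)⁴ − (264)⁴ = 1.30×10^11 − 4.86×10^9 = 1.25×10^11 K⁴.
Q = 0.878 × 5.67×10⁻⁸ × 0.762 × 1.25×10^11 = 4730 W.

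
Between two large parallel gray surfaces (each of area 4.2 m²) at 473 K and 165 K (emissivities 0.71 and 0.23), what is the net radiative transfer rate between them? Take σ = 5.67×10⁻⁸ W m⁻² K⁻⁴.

Q ≈ 2470 W

For two large parallel gray plates, q = σ(T₁⁴ − T₂⁴) / (1/ε₁ + 1/ε₂ − 1).
1/ε₁ + 1/ε₂ − 1 = 1/0.71 + 1/0.23 − 1 = 4.756.
T₁⁴ − T₂⁴ = 5.01×10^10 − 7.41×10^8 = 4.93×10^10 K⁴.
q = 5.67×10⁻⁸ × 4.93×10^10 / 4.756 = 588 W/m².
Q = q·A = 588 × 4.2 = 2470 W.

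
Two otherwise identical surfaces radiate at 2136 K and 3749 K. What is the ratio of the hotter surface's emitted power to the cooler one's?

ratio ≈ 9.49

P ∝ T⁴, so the ratio is (3749/2136)⁴ = (1.755)⁴ = 9.49.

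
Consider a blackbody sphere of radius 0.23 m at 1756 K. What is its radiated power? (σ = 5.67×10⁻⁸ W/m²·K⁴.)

A = 4πr² = 4π × (0.23)² = 0.665 m².
P = σAT⁴ = 5.67×10⁻⁸ × 0.665 × (1756)⁴ = 5.67×10⁻⁸ × 0.665 × 9.51×10^12.
P = 3.58×10^5 W.

P ≈ 3.58×10^5 W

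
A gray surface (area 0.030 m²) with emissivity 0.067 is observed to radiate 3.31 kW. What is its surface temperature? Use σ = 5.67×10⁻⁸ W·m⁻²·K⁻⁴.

T ≈ 2320 K

From P = εσAT⁴, T = (P / εσA)^(1/4) = (3310 / (0.067 × 5.67×10⁻⁸ × 0.0300))^(1/4).
T = (2.90×10^13)^(1/4) = 2320 K.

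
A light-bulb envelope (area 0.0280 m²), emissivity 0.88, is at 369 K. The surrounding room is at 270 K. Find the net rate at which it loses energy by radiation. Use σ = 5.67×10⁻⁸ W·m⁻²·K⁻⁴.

Q = εσA(T⁴ − T_s⁴). T⁴ − T_s⁴ = (369)⁴ − (270)⁴ = 1.85×10^10 − 5.31×10^9 = 1.32×10^10 K⁴.
Q = 0.88 × 5.67×10⁻⁸ × 0.0280 × 1.32×10^10 = 18.5 W.

Q ≈ 18.5 W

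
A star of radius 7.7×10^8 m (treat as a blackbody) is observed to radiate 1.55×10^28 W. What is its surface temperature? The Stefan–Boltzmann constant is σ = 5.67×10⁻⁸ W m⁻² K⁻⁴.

A = 4πr² = 4π × (7.7×10^8)² = 7.45×10^18 m².
From P = σAT⁴, T = (P / σA)^(1/4) = (1.55×10^28 / (5.67×10⁻⁸ × 7.45×10^18))^(1/4).
T = (3.67×10^16)^(1/4) = 13800 K.

T ≈ 13800 K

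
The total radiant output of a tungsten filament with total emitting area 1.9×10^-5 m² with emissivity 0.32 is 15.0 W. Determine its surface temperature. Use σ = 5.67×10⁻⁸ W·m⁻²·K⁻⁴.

From P = εσAT⁴, T = (P / εσA)^(1/4) = (15.0 / (0.32 × 5.67×10⁻⁸ × 1.90×10^-5))^(1/4).
T = (4.35×10^13)^(1/4) = 2570 K.

T ≈ 2570 K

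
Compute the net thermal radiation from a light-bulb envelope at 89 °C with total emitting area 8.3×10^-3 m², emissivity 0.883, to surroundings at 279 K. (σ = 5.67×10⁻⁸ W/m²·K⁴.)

Q ≈ 4.62 W

Convert: 89 °C = 362 K.
Q = εσA(T⁴ − T_s⁴). T⁴ − T_s⁴ = (362)⁴ − (279)⁴ = 1.72×10^10 − 6.06×10^9 = 1.11×10^10 K⁴.
Q = 0.883 × 5.67×10⁻⁸ × 8.30×10^-3 × 1.11×10^10 = 4.62 W.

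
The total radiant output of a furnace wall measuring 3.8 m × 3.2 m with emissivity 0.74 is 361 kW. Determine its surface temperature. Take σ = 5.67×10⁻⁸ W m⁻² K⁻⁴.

T ≈ 917 K

A = 3.8 × 3.2 = 12.2 m².
From P = εσAT⁴, T = (P / εσA)^(1/4) = (3.61×10^5 / (0.74 × 5.67×10⁻⁸ × 12.2))^(1/4).
T = (7.08×10^11)^(1/4) = 917 K.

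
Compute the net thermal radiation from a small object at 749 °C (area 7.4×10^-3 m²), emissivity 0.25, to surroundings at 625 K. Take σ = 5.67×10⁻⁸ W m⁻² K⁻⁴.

Q ≈ 98.4 W

Convert: 749 °C = 1022 K.
Q = εσA(T⁴ − T_s⁴). T⁴ − T_s⁴ = (1022)⁴ − (625)⁴ = 1.09×10^12 − 1.53×10^11 = 9.38×10^11 K⁴.
Q = 0.25 × 5.67×10⁻⁸ × 7.40×10^-3 × 9.38×10^11 = 98.4 W.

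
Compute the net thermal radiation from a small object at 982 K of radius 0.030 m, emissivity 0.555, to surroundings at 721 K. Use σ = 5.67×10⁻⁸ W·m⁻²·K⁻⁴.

A = 4πr² = 4π × (0.030)² = 0.0113 m².
Q = εσA(T⁴ − T_s⁴). T⁴ − T_s⁴ = (982)⁴ − (721)⁴ = 9.30×10^11 − 2.70×10^11 = 6.60×10^11 K⁴.
Q = 0.555 × 5.67×10⁻⁸ × 0.0113 × 6.60×10^11 = 235 W.

Q ≈ 235 W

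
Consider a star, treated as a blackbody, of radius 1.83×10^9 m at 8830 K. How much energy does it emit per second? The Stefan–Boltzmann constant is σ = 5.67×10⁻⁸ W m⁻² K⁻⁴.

P ≈ 1.45×10^28 W

A = 4πr² = 4π × (1.83×10^9)² = 4.21×10^19 m².
P = σAT⁴ = 5.67×10⁻⁸ × 4.21×10^19 × (8830)⁴ = 5.67×10⁻⁸ × 4.21×10^19 × 6.08×10^15.
P = 1.45×10^28 W.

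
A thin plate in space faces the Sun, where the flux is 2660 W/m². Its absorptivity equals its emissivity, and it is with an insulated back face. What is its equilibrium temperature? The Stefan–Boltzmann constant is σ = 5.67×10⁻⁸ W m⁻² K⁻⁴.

Absorbed flux αS = emitted flux εσT⁴ (one radiating face); with α = ε, T = (S/σ)^(1/4).
T = (2660 / 5.67×10⁻⁸)^(1/4) = (4.69×10^10)^(1/4).
T = 465 K.

T ≈ 465 K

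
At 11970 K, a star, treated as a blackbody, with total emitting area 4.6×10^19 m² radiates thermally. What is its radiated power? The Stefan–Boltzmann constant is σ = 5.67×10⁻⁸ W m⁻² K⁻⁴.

P ≈ 5.35×10^28 W

P = σAT⁴ = 5.67×10⁻⁸ × 4.60×10^19 × (11970)⁴ = 5.67×10⁻⁸ × 4.60×10^19 × 2.05×10^16.
P = 5.35×10^28 W.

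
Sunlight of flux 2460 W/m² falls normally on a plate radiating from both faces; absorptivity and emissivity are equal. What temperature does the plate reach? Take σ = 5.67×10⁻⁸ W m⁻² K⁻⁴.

T ≈ 384 K

Absorbed flux αS = emitted flux 2εσT⁴ per unit area; with α = ε this gives T = (S/2σ)^(1/4).
T = (2460 / (2 × 5.67×10⁻⁸))^(1/4) = (2.17×10^10)^(1/4).
T = 384 K.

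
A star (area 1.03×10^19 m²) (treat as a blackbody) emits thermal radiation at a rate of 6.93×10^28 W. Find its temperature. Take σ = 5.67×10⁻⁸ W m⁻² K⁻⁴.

From P = σAT⁴, T = (P / σA)^(1/4) = (6.93×10^28 / (5.67×10⁻⁸ × 1.03×10^19))^(1/4).
T = (1.19×10^17)^(1/4) = 18600 K.

T ≈ 18600 K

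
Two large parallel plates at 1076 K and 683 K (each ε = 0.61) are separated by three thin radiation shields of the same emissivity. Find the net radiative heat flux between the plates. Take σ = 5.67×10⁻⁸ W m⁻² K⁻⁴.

q ≈ 6980 W/m²

Each of the 4 gaps contributes resistance (2/ε − 1) = 2/0.61 − 1 = 2.279; total = 9.115.
q = σ(T₁⁴ − T₂⁴) / 9.115 = 5.67×10⁻⁸ × 1.12×10^12 / 9.115 = 6980 W/m².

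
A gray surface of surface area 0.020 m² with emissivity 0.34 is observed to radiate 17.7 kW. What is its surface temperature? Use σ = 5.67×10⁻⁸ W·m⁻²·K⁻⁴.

T ≈ 2600 K

From P = εσAT⁴, T = (P / εσA)^(1/4) = (17700 / (0.34 × 5.67×10⁻⁸ × 0.0200))^(1/4).
T = (4.59×10^13)^(1/4) = 2600 K.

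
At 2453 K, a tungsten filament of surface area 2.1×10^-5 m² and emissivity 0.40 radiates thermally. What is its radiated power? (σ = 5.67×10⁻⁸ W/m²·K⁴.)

P ≈ 17.2 W

P = εσAT⁴ = 0.40 × 5.67×10⁻⁸ × 2.10×10^-5 × (2453)⁴ = 0.40 × 5.67×10⁻⁸ × 2.10×10^-5 × 3.62×10^13.
P = 17.2 W.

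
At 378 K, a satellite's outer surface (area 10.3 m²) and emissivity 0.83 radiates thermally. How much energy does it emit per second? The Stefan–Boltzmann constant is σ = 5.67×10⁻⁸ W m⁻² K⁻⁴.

P = εσAT⁴ = 0.83 × 5.67×10⁻⁸ × 10.3 × (378)⁴ = 0.83 × 5.67×10⁻⁸ × 10.3 × 2.04×10^10.
P = 9900 W.

P ≈ 9900 W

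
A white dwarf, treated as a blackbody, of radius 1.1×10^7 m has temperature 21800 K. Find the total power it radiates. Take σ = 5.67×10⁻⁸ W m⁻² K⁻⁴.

P ≈ 1.95×10^25 W

A = 4πr² = 4π × (1.1×10^7)² = 1.52×10^15 m².
P = σAT⁴ = 5.67×10⁻⁸ × 1.52×10^15 × (21800)⁴ = 5.67×10⁻⁸ × 1.52×10^15 × 2.26×10^17.
P = 1.95×10^25 W.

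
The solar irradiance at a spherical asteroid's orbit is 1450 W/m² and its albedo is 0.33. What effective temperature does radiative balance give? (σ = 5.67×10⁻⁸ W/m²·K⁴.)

Power absorbed = (1−a)S·πR²; power emitted = 4πR²σT⁴. Equating and cancelling πR²:
T = ((1−a)S / 4σ)^(1/4) = (971 / (4 × 5.67×10⁻⁸))^(1/4) = (4.28×10^9)^(1/4).
T = 256 K.

T ≈ 256 K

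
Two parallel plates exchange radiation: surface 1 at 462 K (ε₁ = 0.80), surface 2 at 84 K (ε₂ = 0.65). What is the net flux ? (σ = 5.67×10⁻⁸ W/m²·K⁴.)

q ≈ 1440 W/m²

For two large parallel gray plates, q = σ(T₁⁴ − T₂⁴) / (1/ε₁ + 1/ε₂ − 1).
1/ε₁ + 1/ε₂ − 1 = 1/0.80 + 1/0.65 − 1 = 1.788.
T₁⁴ − T₂⁴ = 4.56×10^10 − 4.98×10^7 = 4.55×10^10 K⁴.
q = 5.67×10⁻⁸ × 4.55×10^10 / 1.788 = 1440 W/m².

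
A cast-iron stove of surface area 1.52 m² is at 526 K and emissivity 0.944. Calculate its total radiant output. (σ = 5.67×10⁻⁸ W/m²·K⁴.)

P ≈ 6230 W

Stefan–Boltzmann: P = εσAT⁴ = 0.944 × 5.67×10⁻⁸ × 1.52 × (526)⁴ = 0.944 × 5.67×10⁻⁸ × 1.52 × 7.65×10^10.
P = 6230 W.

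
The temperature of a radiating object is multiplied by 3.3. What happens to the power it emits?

P ∝ T⁴, so the power scales as (3.3)⁴ = 119.

factor ≈ 119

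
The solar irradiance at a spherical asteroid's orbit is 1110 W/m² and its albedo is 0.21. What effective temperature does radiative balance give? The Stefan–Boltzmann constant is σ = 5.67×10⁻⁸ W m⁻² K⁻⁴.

Power absorbed = (1−a)S·πR²; power emitted = 4πR²σT⁴. Equating and cancelling πR²:
T = ((1−a)S / 4σ)^(1/4) = (877 / (4 × 5.67×10⁻⁸))^(1/4) = (3.87×10^9)^(1/4).
T = 249 K.

T ≈ 249 K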